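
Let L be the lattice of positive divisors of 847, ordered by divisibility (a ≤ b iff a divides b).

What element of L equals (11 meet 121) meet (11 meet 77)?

11

11 ∧ 121 = 11
11 ∧ 77 = 11
11 ∧ 11 = 11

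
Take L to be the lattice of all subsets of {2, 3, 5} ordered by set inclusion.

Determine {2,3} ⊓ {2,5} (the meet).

Under ⊆, meet is intersection: {2,3} ∩ {2,5} = {2}.

{2}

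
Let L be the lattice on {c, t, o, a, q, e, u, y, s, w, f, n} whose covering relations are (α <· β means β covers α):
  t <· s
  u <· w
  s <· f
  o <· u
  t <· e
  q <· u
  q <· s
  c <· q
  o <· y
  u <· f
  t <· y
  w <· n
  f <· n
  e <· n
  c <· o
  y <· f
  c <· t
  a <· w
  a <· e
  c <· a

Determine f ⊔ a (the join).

n

Common upper bounds of {f, a}: n.
The least among these is n.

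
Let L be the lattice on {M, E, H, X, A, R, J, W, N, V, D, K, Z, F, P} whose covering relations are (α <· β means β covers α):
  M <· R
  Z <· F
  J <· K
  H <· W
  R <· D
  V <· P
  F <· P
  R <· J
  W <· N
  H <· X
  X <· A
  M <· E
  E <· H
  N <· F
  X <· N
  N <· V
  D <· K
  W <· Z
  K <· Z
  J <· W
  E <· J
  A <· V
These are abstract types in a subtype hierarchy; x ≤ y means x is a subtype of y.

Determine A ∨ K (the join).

P

Common upper bounds of {A, K}: P.
The least among these is P.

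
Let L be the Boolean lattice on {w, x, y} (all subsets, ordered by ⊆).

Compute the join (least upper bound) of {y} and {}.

{y}

Common upper bounds of {{y}, {}}: {w,x,y}, {w,y}, {x,y}, {y}.
The least among these is {y}.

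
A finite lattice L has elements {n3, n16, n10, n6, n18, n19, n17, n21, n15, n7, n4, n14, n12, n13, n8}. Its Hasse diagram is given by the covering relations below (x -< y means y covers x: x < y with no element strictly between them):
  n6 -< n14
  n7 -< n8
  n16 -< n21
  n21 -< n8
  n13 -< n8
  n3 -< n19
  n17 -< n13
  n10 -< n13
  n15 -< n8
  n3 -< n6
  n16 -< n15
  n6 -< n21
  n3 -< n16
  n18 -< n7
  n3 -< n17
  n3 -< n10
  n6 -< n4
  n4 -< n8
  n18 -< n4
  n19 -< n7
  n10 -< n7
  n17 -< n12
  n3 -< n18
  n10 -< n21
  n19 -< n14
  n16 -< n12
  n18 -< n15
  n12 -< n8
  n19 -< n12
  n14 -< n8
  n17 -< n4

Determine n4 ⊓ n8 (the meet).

Common lower bounds of {n4, n8}: n17, n18, n3, n4, n6.
The greatest among these is n4.

n4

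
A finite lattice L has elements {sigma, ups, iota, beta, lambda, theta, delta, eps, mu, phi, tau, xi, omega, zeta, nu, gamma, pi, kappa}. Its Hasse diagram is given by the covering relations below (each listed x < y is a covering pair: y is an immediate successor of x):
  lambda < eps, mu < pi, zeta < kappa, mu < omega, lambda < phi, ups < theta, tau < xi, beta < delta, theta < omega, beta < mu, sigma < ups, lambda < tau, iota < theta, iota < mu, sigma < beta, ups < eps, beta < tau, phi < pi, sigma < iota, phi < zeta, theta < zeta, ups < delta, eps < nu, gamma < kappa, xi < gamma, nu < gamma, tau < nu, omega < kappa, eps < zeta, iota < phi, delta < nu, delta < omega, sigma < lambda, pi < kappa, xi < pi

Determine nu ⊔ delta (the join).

nu

Common upper bounds of {nu, delta}: gamma, kappa, nu.
The least among these is nu.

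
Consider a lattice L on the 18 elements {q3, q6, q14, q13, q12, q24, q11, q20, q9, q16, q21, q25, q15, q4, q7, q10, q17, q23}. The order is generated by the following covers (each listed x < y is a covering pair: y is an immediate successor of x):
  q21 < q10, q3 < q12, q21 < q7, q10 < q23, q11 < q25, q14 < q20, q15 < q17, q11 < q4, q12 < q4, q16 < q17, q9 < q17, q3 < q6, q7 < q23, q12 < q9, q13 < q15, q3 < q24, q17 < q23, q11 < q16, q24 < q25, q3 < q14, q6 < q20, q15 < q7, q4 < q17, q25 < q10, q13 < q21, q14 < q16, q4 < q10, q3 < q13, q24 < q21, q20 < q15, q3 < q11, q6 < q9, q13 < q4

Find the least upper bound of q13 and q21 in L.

q21

Common upper bounds of {q13, q21}: q10, q21, q23, q7.
The least among these is q21.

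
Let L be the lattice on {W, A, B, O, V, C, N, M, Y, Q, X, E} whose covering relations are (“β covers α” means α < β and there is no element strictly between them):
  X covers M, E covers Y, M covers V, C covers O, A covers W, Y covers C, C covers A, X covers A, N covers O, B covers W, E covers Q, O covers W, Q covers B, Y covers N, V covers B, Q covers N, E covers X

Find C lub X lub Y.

E

Common upper bounds of {C, X, Y}: E.
The least among these is E.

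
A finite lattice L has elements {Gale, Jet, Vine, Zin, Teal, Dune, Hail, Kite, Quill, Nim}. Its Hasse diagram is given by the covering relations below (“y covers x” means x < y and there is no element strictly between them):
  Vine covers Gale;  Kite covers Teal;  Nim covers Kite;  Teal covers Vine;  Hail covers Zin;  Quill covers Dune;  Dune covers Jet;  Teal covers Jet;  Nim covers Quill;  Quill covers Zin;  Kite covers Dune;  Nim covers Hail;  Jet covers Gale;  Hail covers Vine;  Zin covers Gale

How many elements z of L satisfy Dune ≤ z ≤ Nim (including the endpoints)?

4

The interval [Dune, Nim] = {Dune, Kite, Nim, Quill}, which has 4 elements.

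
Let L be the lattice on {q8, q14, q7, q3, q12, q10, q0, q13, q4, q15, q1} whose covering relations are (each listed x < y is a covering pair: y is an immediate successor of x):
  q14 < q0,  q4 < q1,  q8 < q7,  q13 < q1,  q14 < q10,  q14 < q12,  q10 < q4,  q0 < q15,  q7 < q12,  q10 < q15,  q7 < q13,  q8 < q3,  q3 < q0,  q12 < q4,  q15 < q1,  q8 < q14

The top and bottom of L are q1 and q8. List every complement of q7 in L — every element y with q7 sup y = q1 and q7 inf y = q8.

Need y with q7 ∨ y = q1 and q7 ∧ y = q8.
Checking each element gives: q0, q15, q3.

q0, q15, q3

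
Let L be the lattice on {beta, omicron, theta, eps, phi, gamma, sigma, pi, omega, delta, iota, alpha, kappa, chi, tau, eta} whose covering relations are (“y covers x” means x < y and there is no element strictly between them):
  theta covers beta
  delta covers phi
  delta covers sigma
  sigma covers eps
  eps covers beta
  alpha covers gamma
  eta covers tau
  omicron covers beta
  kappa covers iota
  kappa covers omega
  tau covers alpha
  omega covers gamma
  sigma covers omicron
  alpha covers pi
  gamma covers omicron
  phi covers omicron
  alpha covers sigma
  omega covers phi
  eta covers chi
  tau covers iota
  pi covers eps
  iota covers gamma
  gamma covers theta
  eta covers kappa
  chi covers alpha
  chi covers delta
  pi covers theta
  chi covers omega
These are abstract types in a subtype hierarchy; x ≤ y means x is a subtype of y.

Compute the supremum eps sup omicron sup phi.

Common upper bounds of {eps, omicron, phi}: chi, delta, eta.
The least among these is delta.

delta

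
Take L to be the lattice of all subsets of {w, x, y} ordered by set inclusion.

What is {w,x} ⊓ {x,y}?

{x}

Common lower bounds of {{w,x}, {x,y}}: {x}, {}.
The greatest among these is {x}.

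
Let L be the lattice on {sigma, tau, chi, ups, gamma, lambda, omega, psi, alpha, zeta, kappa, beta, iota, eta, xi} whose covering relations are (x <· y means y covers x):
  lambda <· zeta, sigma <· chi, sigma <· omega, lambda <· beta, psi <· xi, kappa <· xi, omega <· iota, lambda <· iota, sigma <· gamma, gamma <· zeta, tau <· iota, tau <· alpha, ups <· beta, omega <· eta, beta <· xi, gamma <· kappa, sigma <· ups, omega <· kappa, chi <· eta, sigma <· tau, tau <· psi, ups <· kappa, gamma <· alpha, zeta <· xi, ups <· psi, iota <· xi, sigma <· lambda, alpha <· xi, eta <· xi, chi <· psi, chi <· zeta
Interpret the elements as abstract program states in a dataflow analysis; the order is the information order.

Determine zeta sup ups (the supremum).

xi

Common upper bounds of {zeta, ups}: xi.
The least among these is xi.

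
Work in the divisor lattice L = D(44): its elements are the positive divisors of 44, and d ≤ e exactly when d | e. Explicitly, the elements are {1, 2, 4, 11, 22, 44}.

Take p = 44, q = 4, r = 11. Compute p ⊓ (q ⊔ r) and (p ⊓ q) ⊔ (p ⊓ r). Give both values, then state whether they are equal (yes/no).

q ⊔ r = 44, so p ⊓ (q ⊔ r) = 44 ⊓ 44 = 44.
p ⊓ q = 4 and p ⊓ r = 11, so (p ⊓ q) ⊔ (p ⊓ r) = 4 ⊔ 11 = 44.
Equal: yes.

44; 44; yes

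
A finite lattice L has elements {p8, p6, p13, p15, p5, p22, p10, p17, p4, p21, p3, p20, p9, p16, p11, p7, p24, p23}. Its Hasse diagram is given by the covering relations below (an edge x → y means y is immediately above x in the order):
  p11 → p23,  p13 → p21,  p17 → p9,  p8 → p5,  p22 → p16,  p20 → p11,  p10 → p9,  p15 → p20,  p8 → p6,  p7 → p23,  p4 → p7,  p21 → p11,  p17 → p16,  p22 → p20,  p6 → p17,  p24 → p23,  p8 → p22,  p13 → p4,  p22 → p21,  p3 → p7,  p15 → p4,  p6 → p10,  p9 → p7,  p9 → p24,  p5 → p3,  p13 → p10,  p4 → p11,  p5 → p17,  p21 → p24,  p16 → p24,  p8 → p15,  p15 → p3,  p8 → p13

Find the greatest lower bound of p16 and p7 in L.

Common lower bounds of {p16, p7}: p17, p5, p6, p8.
The greatest among these is p17.

p17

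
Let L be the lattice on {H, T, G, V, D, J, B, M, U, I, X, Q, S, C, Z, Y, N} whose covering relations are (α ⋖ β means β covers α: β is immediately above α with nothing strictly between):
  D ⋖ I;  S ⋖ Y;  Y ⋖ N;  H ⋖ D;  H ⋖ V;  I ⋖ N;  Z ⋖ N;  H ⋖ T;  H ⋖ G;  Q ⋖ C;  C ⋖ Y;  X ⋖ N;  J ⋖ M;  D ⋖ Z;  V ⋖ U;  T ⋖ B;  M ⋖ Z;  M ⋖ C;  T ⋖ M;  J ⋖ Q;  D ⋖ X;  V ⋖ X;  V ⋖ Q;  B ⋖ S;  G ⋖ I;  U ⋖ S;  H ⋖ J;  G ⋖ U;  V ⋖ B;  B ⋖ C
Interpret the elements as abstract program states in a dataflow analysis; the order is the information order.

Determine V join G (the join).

U

Common upper bounds of {V, G}: N, S, U, Y.
The least among these is U.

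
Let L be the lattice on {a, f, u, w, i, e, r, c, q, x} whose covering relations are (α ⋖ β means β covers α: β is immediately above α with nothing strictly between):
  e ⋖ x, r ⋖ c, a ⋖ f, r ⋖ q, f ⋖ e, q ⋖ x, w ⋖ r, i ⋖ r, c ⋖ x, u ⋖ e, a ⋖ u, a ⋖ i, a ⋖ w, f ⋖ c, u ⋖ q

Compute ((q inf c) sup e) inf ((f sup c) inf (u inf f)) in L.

a

q ∧ c = r
r ∨ e = x
f ∨ c = c
u ∧ f = a
c ∧ a = a
x ∧ a = a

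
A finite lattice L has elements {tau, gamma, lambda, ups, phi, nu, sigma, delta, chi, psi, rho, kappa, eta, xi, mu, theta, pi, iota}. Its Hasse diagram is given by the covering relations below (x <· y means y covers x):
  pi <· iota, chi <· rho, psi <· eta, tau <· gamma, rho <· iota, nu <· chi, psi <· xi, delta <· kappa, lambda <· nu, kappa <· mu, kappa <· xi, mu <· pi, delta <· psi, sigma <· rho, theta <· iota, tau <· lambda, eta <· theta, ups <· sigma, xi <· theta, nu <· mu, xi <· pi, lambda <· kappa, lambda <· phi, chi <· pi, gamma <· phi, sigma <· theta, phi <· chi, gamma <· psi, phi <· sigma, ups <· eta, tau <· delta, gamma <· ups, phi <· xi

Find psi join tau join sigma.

theta

Common upper bounds of {psi, tau, sigma}: iota, theta.
The least among these is theta.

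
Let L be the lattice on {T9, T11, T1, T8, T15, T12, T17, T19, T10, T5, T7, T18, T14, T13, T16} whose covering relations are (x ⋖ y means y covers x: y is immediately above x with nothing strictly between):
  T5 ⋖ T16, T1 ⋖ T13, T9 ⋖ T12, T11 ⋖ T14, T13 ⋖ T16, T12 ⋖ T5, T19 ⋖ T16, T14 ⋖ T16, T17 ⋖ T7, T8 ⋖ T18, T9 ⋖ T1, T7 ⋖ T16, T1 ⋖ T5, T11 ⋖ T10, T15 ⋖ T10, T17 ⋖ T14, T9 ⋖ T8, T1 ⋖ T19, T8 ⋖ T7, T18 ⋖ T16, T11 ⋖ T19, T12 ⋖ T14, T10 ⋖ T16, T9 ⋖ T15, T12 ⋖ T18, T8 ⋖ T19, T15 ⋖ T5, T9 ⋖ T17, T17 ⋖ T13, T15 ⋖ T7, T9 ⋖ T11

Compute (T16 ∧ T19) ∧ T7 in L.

T16 ∧ T19 = T19
T19 ∧ T7 = T8

T8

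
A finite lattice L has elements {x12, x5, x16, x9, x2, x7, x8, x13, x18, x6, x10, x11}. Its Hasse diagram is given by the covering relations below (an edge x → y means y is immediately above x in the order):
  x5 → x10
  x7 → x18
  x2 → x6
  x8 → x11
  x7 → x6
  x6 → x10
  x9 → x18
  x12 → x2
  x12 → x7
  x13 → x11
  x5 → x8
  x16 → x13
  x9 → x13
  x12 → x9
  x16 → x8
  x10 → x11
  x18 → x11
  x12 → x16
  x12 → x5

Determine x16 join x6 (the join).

x11

Common upper bounds of {x16, x6}: x11.
The least among these is x11.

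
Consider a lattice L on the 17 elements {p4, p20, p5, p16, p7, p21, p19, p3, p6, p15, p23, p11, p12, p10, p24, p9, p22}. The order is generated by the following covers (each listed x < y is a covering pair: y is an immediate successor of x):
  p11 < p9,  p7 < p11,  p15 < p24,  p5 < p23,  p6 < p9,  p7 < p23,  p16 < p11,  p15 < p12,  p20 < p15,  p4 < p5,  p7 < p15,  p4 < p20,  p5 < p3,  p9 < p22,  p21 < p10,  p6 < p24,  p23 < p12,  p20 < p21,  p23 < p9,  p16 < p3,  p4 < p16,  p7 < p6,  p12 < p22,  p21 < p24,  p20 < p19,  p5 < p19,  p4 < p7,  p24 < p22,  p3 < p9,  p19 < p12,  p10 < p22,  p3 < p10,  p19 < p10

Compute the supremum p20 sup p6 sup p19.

Common upper bounds of {p20, p6, p19}: p22.
The least among these is p22.

p22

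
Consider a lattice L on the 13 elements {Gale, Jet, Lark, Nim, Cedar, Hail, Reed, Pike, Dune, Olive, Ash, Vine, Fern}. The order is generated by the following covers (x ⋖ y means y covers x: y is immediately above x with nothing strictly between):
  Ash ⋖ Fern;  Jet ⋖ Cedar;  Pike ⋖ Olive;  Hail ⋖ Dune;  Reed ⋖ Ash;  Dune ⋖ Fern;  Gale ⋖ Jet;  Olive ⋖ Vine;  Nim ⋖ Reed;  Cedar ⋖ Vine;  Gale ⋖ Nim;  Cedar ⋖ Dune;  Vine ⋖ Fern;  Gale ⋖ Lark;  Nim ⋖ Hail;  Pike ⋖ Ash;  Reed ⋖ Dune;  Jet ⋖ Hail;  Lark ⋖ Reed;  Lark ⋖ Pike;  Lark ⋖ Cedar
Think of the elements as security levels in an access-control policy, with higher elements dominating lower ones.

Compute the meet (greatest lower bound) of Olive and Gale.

Common lower bounds of {Olive, Gale}: Gale.
The greatest among these is Gale.

Gale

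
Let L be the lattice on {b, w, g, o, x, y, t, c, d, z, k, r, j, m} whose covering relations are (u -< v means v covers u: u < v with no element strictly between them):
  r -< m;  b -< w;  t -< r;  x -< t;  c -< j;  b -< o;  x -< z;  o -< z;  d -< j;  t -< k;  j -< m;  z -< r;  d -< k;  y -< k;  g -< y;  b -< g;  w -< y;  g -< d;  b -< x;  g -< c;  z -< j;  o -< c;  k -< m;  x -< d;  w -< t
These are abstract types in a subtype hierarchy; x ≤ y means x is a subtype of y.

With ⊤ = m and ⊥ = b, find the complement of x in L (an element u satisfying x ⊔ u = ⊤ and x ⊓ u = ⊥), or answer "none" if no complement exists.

For every candidate u, either x ∨ u ≠ m or x ∧ u ≠ b; no complement exists.

none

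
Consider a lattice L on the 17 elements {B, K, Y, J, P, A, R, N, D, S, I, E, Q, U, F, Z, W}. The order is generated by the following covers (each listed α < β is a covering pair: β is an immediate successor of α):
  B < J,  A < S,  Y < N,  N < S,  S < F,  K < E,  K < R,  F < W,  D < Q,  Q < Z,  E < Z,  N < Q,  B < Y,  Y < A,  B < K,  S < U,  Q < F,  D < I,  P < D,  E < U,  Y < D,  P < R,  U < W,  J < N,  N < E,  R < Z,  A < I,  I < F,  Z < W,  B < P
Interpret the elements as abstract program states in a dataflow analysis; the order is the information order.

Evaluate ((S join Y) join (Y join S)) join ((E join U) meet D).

S ∨ Y = S
Y ∨ S = S
S ∨ S = S
E ∨ U = U
U ∧ D = Y
S ∨ Y = S

S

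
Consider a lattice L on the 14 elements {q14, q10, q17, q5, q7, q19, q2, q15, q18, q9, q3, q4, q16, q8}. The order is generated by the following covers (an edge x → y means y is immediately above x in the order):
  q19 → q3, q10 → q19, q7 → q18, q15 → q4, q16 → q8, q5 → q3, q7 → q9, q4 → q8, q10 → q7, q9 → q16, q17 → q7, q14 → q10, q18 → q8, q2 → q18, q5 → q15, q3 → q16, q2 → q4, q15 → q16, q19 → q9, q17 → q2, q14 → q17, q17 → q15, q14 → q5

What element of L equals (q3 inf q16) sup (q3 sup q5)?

q3 ∧ q16 = q3
q3 ∨ q5 = q3
q3 ∨ q3 = q3

q3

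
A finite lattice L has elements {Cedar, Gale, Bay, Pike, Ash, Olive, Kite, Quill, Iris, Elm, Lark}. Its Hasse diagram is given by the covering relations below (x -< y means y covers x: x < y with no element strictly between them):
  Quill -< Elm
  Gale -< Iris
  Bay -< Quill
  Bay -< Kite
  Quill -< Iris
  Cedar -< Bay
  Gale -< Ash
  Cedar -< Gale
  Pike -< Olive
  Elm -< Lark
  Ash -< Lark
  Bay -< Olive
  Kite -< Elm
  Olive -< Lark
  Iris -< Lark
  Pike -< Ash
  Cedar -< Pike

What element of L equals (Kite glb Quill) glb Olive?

Kite ∧ Quill = Bay
Bay ∧ Olive = Bay

Bay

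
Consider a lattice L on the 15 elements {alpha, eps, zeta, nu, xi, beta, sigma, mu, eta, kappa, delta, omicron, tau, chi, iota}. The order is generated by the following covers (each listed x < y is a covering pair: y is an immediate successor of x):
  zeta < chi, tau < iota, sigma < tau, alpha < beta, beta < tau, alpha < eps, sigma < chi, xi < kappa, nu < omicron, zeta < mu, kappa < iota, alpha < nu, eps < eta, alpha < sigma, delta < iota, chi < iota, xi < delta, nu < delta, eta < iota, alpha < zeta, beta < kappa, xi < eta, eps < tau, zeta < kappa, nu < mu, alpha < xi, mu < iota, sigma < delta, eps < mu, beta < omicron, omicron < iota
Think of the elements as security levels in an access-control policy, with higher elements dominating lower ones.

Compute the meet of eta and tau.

eps

Common lower bounds of {eta, tau}: alpha, eps.
The greatest among these is eps.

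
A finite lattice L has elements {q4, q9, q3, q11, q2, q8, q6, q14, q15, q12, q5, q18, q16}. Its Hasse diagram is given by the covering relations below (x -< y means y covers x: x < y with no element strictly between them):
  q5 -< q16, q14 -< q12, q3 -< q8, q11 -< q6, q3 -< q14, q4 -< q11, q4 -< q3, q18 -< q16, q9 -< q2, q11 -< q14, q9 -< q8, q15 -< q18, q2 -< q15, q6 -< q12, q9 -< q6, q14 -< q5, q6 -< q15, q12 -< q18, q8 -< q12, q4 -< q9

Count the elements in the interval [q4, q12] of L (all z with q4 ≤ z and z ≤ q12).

8

The interval [q4, q12] = {q11, q12, q14, q3, q4, q6, q8, q9}, which has 8 elements.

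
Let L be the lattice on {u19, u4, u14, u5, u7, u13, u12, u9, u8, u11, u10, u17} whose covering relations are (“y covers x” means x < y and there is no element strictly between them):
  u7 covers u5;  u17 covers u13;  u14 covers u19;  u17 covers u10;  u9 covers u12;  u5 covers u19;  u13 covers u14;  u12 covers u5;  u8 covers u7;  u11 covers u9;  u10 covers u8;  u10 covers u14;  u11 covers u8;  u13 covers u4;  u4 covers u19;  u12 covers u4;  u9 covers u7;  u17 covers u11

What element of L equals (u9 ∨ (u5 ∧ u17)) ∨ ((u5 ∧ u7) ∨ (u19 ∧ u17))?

u5 ∧ u17 = u5
u9 ∨ u5 = u9
u5 ∧ u7 = u5
u19 ∧ u17 = u19
u5 ∨ u19 = u5
u9 ∨ u5 = u9

u9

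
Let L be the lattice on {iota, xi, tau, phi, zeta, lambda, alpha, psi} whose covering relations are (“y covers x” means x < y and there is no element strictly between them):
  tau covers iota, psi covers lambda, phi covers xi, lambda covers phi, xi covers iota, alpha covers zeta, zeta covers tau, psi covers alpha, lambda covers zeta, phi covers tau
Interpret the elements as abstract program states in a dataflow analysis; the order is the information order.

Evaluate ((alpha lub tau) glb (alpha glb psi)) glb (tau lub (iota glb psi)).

tau

alpha ∨ tau = alpha
alpha ∧ psi = alpha
alpha ∧ alpha = alpha
iota ∧ psi = iota
tau ∨ iota = tau
alpha ∧ tau = tau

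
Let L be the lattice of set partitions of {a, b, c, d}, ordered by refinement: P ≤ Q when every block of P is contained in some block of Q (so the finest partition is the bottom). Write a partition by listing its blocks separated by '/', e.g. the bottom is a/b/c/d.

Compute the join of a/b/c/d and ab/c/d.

The join of a/b/c/d and ab/c/d merges any blocks that overlap across the partitions, giving ab/c/d.

ab/c/d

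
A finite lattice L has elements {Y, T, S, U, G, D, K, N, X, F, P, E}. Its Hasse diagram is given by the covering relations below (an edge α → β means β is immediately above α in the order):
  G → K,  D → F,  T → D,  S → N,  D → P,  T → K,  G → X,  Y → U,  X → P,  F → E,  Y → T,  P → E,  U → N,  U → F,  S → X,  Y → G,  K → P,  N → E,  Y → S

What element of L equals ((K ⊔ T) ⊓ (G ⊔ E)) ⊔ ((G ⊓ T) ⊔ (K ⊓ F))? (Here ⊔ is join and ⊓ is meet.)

K ∨ T = K
G ∨ E = E
K ∧ E = K
G ∧ T = Y
K ∧ F = T
Y ∨ T = T
K ∨ T = K

K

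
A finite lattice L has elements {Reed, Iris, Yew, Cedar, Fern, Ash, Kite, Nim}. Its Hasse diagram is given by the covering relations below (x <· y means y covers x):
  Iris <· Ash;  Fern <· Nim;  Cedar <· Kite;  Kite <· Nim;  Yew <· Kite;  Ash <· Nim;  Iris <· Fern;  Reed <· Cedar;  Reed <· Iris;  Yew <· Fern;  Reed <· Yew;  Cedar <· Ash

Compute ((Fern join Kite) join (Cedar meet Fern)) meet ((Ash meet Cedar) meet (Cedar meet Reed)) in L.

Fern ∨ Kite = Nim
Cedar ∧ Fern = Reed
Nim ∨ Reed = Nim
Ash ∧ Cedar = Cedar
Cedar ∧ Reed = Reed
Cedar ∧ Reed = Reed
Nim ∧ Reed = Reed

Reed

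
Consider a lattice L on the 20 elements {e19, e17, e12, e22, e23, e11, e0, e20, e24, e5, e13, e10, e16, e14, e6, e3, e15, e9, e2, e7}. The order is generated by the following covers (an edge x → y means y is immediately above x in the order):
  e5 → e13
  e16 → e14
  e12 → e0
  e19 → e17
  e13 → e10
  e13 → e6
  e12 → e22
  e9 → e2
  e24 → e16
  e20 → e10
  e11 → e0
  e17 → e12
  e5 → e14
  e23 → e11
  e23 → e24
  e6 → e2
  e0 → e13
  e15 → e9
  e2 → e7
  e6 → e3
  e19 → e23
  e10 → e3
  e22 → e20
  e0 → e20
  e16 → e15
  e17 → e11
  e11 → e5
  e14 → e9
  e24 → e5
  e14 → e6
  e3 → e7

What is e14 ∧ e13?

Common lower bounds of {e14, e13}: e11, e17, e19, e23, e24, e5.
The greatest among these is e5.

e5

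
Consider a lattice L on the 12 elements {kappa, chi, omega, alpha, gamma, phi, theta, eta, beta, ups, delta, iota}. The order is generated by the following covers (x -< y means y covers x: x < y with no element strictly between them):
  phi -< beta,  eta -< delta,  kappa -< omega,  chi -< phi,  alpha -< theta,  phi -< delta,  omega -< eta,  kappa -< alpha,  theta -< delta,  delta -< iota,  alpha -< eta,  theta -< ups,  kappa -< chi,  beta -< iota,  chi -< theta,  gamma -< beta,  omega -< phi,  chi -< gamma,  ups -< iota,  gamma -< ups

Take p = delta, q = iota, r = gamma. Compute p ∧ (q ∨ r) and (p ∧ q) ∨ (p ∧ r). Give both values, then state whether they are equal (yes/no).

delta; delta; yes

q ∨ r = iota, so p ∧ (q ∨ r) = delta ∧ iota = delta.
p ∧ q = delta and p ∧ r = chi, so (p ∧ q) ∨ (p ∧ r) = delta ∨ chi = delta.
Equal: yes.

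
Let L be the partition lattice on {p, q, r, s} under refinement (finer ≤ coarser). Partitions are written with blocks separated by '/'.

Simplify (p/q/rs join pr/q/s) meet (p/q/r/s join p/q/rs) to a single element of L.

p/q/rs

p/q/rs ∨ pr/q/s = prs/q
p/q/r/s ∨ p/q/rs = p/q/rs
prs/q ∧ p/q/rs = p/q/rs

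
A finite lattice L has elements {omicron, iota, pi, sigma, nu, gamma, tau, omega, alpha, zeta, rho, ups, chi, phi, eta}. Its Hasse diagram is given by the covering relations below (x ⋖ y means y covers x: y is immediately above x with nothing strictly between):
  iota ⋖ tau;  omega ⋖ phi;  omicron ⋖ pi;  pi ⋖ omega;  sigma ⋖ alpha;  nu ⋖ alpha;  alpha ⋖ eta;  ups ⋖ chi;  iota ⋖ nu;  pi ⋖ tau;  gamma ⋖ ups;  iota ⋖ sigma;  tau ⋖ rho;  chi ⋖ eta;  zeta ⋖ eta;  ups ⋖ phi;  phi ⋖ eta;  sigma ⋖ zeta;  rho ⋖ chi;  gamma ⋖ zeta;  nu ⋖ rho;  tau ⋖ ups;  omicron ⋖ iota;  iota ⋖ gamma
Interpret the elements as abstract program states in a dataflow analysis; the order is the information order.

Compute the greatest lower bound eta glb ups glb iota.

Common lower bounds of {eta, ups, iota}: iota, omicron.
The greatest among these is iota.

iota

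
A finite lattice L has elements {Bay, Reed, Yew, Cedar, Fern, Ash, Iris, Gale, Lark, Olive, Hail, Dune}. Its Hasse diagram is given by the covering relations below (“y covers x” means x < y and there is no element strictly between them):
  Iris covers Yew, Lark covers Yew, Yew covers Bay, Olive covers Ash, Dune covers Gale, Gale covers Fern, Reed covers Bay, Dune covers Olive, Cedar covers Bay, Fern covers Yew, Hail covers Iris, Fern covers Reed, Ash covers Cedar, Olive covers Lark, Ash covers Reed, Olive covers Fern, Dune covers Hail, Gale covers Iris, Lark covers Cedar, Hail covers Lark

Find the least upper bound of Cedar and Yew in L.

Lark

Common upper bounds of {Cedar, Yew}: Dune, Hail, Lark, Olive.
The least among these is Lark.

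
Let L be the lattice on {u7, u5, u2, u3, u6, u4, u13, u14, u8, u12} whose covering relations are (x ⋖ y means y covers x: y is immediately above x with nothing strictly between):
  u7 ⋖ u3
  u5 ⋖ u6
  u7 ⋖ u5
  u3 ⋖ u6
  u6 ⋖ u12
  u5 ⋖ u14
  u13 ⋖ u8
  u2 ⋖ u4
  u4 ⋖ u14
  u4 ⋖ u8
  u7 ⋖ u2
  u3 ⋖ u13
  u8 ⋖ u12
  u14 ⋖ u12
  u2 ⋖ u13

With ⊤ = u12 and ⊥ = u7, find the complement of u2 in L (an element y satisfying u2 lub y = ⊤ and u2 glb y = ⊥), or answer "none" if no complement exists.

Need y with u2 ∨ y = u12 and u2 ∧ y = u7.
Checking each element gives: u6.

u6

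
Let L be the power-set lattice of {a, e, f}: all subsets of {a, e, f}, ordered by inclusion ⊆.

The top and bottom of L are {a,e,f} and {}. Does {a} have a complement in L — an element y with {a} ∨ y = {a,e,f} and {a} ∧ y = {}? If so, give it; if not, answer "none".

{e,f}

Need y with {a} ∨ y = {a,e,f} and {a} ∧ y = {}.
Checking each element gives: {e,f}.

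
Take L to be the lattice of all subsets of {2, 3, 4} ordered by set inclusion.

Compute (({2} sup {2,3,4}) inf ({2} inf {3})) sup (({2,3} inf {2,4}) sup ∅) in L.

{2}

{2} ∨ {2,3,4} = {2,3,4}
{2} ∧ {3} = ∅
{2,3,4} ∧ ∅ = ∅
{2,3} ∧ {2,4} = {2}
{2} ∨ ∅ = {2}
∅ ∨ {2} = {2}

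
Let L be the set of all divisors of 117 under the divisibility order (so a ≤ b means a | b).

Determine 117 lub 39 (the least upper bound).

117

In the divisibility order, the join is the least common multiple: lcm(117, 39) = 117.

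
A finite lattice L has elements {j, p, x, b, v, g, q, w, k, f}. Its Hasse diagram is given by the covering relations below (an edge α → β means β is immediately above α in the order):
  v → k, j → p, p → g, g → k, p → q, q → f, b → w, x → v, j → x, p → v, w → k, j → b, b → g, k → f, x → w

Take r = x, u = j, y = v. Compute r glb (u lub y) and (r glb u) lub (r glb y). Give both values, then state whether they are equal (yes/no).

u lub y = v, so r glb (u lub y) = x glb v = x.
r glb u = j and r glb y = x, so (r glb u) lub (r glb y) = j lub x = x.
Equal: yes.

x; x; yes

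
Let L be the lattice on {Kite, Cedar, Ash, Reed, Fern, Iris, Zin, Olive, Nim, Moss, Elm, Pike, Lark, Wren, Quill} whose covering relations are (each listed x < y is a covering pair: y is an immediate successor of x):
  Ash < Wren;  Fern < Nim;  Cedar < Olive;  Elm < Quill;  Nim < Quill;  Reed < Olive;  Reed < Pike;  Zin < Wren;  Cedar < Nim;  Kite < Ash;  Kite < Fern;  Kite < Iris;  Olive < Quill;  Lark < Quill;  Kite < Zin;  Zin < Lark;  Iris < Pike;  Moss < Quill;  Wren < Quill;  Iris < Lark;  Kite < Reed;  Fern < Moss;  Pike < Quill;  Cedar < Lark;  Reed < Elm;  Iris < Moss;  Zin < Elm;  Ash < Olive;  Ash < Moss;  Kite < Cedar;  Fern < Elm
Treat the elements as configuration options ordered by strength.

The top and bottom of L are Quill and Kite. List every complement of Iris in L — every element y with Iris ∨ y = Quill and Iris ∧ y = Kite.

Need y with Iris ∨ y = Quill and Iris ∧ y = Kite.
Checking each element gives: Elm, Nim, Olive, Wren.

Elm, Nim, Olive, Wren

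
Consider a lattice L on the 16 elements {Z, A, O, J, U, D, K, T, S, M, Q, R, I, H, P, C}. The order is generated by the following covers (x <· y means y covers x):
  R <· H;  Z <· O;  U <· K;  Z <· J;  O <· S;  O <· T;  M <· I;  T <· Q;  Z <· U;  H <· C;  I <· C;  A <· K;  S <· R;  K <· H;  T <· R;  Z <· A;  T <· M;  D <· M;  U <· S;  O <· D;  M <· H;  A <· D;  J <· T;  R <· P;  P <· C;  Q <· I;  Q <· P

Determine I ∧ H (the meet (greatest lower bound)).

M

Common lower bounds of {I, H}: A, D, J, M, O, T, Z.
The greatest among these is M.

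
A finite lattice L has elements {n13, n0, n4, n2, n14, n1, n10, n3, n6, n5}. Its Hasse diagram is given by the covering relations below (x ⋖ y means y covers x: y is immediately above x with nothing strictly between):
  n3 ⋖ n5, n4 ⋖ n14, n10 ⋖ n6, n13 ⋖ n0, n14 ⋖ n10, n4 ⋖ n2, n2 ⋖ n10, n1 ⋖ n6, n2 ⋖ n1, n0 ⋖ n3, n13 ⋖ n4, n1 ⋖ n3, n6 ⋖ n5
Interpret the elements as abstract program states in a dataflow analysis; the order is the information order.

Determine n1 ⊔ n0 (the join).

n3

Common upper bounds of {n1, n0}: n3, n5.
The least among these is n3.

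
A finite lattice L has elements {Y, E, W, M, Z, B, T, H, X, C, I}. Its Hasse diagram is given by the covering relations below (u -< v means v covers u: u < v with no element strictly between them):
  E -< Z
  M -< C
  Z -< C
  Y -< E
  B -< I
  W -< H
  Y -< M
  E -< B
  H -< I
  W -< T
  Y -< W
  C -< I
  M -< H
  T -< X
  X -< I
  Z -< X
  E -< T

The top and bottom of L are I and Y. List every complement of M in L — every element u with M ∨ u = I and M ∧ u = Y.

B, T, X

Need u with M ∨ u = I and M ∧ u = Y.
Checking each element gives: B, T, X.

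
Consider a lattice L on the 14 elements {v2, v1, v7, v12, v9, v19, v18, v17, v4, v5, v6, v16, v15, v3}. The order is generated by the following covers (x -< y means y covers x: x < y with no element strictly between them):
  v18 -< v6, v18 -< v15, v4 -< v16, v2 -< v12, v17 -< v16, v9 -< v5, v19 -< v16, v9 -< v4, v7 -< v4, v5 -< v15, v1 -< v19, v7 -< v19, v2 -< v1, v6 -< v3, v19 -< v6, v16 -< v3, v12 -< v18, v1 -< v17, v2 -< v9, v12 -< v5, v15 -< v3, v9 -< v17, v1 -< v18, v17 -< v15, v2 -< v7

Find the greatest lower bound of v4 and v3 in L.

v4

Common lower bounds of {v4, v3}: v2, v4, v7, v9.
The greatest among these is v4.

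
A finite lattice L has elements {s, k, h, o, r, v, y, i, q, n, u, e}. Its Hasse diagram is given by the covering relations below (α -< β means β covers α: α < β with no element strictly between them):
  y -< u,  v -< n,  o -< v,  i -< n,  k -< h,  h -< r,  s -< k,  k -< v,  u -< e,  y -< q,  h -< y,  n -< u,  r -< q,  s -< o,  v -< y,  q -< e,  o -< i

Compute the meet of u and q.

y

Common lower bounds of {u, q}: h, k, o, s, v, y.
The greatest among these is y.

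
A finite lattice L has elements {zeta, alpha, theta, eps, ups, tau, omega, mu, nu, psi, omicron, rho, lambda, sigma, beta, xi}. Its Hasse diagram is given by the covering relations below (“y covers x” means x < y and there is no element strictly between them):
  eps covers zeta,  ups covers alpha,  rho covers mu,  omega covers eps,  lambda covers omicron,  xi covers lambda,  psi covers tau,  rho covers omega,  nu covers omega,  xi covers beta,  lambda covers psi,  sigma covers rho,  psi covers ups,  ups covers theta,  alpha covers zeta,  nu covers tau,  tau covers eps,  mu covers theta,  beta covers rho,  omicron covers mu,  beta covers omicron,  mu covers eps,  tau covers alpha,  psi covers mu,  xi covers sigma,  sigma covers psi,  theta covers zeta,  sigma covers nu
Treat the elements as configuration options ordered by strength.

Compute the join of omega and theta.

rho

Common upper bounds of {omega, theta}: beta, rho, sigma, xi.
The least among these is rho.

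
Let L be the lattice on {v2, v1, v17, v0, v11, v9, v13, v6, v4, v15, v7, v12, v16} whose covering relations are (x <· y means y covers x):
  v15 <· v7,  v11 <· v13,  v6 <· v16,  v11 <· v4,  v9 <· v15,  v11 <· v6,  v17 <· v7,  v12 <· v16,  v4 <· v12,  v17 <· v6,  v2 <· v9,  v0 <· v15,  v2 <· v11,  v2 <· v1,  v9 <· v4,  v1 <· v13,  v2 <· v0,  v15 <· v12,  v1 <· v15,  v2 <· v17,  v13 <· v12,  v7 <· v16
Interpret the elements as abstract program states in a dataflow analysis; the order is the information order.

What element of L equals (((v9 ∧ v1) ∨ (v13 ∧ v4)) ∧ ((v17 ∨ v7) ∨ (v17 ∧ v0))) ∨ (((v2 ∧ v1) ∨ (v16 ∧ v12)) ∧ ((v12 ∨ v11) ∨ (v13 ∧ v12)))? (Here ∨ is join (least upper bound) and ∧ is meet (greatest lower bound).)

v12

v9 ∧ v1 = v2
v13 ∧ v4 = v11
v2 ∨ v11 = v11
v17 ∨ v7 = v7
v17 ∧ v0 = v2
v7 ∨ v2 = v7
v11 ∧ v7 = v2
v2 ∧ v1 = v2
v16 ∧ v12 = v12
v2 ∨ v12 = v12
v12 ∨ v11 = v12
v13 ∧ v12 = v13
v12 ∨ v13 = v12
v12 ∧ v12 = v12
v2 ∨ v12 = v12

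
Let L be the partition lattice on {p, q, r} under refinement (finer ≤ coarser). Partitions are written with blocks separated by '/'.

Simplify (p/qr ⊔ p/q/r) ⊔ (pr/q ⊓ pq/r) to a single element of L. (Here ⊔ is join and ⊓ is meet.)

p/qr ∨ p/q/r = p/qr
pr/q ∧ pq/r = p/q/r
p/qr ∨ p/q/r = p/qr

p/qr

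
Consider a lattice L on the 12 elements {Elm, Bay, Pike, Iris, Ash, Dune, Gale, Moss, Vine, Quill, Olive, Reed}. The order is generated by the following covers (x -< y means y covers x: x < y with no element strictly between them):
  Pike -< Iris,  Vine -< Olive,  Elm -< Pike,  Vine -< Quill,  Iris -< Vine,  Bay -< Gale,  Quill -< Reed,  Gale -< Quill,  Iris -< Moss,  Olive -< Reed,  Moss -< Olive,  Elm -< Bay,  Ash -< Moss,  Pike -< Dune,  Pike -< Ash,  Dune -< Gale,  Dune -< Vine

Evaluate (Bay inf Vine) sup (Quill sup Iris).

Quill

Bay ∧ Vine = Elm
Quill ∨ Iris = Quill
Elm ∨ Quill = Quill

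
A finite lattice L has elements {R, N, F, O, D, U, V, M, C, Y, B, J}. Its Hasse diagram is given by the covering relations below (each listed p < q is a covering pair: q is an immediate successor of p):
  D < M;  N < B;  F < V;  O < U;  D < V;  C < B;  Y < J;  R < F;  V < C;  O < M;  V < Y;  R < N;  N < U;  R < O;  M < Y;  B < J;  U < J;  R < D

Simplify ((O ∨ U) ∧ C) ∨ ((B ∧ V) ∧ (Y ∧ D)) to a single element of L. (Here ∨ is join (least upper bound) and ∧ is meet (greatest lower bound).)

O ∨ U = U
U ∧ C = R
B ∧ V = V
Y ∧ D = D
V ∧ D = D
R ∨ D = D

D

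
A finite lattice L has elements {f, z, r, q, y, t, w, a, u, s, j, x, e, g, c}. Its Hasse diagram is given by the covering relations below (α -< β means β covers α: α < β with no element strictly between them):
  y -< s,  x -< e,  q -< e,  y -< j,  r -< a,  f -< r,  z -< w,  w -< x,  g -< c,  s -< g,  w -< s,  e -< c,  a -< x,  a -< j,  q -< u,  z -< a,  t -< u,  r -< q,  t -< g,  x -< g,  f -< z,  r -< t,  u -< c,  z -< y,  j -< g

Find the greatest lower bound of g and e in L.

Common lower bounds of {g, e}: a, f, r, w, x, z.
The greatest among these is x.

x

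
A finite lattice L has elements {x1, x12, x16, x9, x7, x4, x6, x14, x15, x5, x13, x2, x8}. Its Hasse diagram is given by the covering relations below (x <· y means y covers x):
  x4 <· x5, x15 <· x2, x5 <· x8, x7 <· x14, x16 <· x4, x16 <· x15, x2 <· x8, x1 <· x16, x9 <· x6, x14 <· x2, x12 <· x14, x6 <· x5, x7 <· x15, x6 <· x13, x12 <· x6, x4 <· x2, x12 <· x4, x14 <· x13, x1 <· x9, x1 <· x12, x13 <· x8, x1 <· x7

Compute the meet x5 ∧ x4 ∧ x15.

Common lower bounds of {x5, x4, x15}: x1, x16.
The greatest among these is x16.

x16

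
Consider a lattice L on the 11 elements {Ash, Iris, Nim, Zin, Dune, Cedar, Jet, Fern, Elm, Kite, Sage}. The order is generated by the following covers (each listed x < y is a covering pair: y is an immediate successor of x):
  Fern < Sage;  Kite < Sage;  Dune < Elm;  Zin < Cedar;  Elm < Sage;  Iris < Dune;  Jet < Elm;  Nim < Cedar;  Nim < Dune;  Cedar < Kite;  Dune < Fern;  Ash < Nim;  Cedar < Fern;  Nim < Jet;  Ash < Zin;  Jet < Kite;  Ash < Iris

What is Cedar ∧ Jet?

Nim

Common lower bounds of {Cedar, Jet}: Ash, Nim.
The greatest among these is Nim.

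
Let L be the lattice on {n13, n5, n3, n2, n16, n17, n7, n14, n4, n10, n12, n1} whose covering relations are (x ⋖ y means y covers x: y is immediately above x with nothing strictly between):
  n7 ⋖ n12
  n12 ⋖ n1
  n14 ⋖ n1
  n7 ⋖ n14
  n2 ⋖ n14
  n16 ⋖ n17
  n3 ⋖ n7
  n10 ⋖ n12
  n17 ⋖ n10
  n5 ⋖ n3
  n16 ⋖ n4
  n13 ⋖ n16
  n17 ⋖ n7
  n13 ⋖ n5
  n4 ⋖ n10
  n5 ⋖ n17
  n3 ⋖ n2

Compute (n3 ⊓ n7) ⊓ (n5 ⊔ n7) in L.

n3 ∧ n7 = n3
n5 ∨ n7 = n7
n3 ∧ n7 = n3

n3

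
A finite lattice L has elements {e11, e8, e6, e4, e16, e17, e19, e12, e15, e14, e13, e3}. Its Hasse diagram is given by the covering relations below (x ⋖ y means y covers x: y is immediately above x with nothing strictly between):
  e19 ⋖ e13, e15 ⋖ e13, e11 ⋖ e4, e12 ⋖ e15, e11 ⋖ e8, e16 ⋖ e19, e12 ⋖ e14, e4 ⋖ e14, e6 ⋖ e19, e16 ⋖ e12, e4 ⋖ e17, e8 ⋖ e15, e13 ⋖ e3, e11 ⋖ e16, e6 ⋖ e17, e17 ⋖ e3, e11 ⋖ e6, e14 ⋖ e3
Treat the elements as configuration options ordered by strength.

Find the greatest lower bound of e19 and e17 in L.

Common lower bounds of {e19, e17}: e11, e6.
The greatest among these is e6.

e6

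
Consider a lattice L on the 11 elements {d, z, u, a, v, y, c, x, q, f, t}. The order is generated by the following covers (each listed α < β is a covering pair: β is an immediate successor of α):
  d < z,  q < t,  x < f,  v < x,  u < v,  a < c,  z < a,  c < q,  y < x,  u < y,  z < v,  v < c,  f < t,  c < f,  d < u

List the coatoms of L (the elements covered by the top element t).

f, q

The coatoms are exactly the elements covered by t: f, q.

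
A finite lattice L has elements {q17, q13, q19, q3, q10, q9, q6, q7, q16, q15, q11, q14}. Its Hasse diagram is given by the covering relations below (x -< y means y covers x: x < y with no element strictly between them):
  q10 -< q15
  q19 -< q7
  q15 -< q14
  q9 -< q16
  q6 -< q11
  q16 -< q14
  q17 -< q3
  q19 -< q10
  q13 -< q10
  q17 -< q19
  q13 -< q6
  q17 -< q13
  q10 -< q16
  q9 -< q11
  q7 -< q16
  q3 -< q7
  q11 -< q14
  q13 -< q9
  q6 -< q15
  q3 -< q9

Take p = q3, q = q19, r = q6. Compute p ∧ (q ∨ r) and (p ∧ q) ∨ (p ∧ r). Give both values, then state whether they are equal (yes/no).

q ∨ r = q15, so p ∧ (q ∨ r) = q3 ∧ q15 = q17.
p ∧ q = q17 and p ∧ r = q17, so (p ∧ q) ∨ (p ∧ r) = q17 ∨ q17 = q17.
Equal: yes.

q17; q17; yes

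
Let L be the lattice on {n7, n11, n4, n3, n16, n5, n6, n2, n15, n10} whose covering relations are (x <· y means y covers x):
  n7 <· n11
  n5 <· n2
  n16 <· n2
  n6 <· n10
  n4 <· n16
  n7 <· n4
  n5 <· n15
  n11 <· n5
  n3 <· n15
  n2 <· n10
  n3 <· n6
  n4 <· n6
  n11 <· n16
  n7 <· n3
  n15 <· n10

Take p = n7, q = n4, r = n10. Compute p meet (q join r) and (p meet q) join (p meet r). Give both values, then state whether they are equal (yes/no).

n7; n7; yes

q join r = n10, so p meet (q join r) = n7 meet n10 = n7.
p meet q = n7 and p meet r = n7, so (p meet q) join (p meet r) = n7 join n7 = n7.
Equal: yes.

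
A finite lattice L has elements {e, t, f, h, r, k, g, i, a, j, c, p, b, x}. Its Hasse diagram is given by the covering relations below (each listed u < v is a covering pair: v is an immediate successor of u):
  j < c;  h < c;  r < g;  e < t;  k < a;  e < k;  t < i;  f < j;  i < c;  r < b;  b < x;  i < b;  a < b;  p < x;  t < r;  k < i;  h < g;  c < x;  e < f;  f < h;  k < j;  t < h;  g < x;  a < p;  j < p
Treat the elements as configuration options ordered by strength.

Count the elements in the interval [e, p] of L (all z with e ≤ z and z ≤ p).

6

The interval [e, p] = {a, e, f, j, k, p}, which has 6 elements.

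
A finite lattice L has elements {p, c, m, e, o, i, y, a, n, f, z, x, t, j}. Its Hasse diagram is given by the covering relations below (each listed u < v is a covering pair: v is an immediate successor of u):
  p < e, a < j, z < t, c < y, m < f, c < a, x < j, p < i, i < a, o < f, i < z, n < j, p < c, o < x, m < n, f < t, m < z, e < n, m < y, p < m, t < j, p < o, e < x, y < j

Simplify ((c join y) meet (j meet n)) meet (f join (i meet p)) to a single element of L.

m

c ∨ y = y
j ∧ n = n
y ∧ n = m
i ∧ p = p
f ∨ p = f
m ∧ f = m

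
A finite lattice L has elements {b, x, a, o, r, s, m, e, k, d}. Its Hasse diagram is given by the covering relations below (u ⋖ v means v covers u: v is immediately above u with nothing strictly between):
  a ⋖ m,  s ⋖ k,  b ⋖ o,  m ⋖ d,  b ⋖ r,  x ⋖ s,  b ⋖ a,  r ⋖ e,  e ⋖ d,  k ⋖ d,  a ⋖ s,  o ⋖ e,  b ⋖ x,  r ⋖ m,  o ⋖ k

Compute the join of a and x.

s

Common upper bounds of {a, x}: d, k, s.
The least among these is s.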